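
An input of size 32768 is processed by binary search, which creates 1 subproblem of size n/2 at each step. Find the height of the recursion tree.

For divide and conquer with division factor 2:

Problem sizes at each level:
Level 0: 32768
Level 1: 16384
Level 2: 8192
Level 3: 4096
Level 4: 2048
Level 5: 1024
Level 6: 512
Level 7: 256
Level 8: 128
Level 9: 64
Level 10: 32
Level 11: 16
Level 12: 8
Level 13: 4
Level 14: 2
Level 15: 1

The root is level 0 and the size-1 base case is level 15 (the tree spans levels 0 through 15, i.e. 16 levels counting the root), so the depth is the number of divisions: log_2(32768) = 15

The recursion tree depth is log_2(32768) = 15. At each level, the problem size is divided by 2, so it takes 15 divisions to reduce to a base case of size 1. The algorithm makes 1 recursive call at each level.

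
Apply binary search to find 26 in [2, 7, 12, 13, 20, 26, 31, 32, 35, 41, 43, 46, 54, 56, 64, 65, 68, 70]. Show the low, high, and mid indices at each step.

Binary search for 26 in [2, 7, 12, 13, 20, 26, 31, 32, 35, 41, 43, 46, 54, 56, 64, 65, 68, 70]:

lo=0, hi=17, mid=8, arr[mid]=35 -> 35 > 26, search left half
lo=0, hi=7, mid=3, arr[mid]=13 -> 13 < 26, search right half
lo=4, hi=7, mid=5, arr[mid]=26 -> Found target at index 5!

Binary search finds 26 at index 5 after 3 comparisons. The search repeatedly halves the search space by comparing with the middle element.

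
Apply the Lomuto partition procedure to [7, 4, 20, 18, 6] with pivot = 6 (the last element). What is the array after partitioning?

Lomuto partition with pivot = 6:

Initial array: [7, 4, 20, 18, 6]

arr[0]=7 > 6: no swap
arr[1]=4 <= 6: swap with position 0, array becomes [4, 7, 20, 18, 6]
arr[2]=20 > 6: no swap
arr[3]=18 > 6: no swap

Place pivot at position 1: [4, 6, 20, 18, 7]
Pivot position: 1

After partitioning with pivot 6, the array becomes [4, 6, 20, 18, 7]. The pivot is placed at index 1. All elements to the left of the pivot are <= 6, and all elements to the right are > 6.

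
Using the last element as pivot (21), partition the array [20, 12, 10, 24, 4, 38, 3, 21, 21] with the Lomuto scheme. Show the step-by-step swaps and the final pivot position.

Lomuto partition with pivot = 21:

Initial array: [20, 12, 10, 24, 4, 38, 3, 21, 21]

arr[0]=20 <= 21: swap with position 0, array becomes [20, 12, 10, 24, 4, 38, 3, 21, 21]
arr[1]=12 <= 21: swap with position 1, array becomes [20, 12, 10, 24, 4, 38, 3, 21, 21]
arr[2]=10 <= 21: swap with position 2, array becomes [20, 12, 10, 24, 4, 38, 3, 21, 21]
arr[3]=24 > 21: no swap
arr[4]=4 <= 21: swap with position 3, array becomes [20, 12, 10, 4, 24, 38, 3, 21, 21]
arr[5]=38 > 21: no swap
arr[6]=3 <= 21: swap with position 4, array becomes [20, 12, 10, 4, 3, 38, 24, 21, 21]
arr[7]=21 <= 21: swap with position 5, array becomes [20, 12, 10, 4, 3, 21, 24, 38, 21]

Place pivot at position 6: [20, 12, 10, 4, 3, 21, 21, 38, 24]
Pivot position: 6

After partitioning with pivot 21, the array becomes [20, 12, 10, 4, 3, 21, 21, 38, 24]. The pivot is placed at index 6. All elements to the left of the pivot are <= 21, and all elements to the right are > 21.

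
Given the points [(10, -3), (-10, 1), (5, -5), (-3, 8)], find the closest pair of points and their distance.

Computing all pairwise distances among 4 points:

d((10, -3), (-10, 1)) = 20.3961
d((10, -3), (5, -5)) = 5.3852 <-- minimum
d((10, -3), (-3, 8)) = 17.0294
d((-10, 1), (5, -5)) = 16.1555
d((-10, 1), (-3, 8)) = 9.8995
d((5, -5), (-3, 8)) = 15.2643

Closest pair: (10, -3) and (5, -5) with distance 5.3852

The closest pair is (10, -3) and (5, -5) with Euclidean distance 5.3852. For 4 points, brute-force pairwise comparison is shown above. For large n, the divide-and-conquer algorithm (sort by x, recurse on halves, check the dividing strip) achieves O(n log n).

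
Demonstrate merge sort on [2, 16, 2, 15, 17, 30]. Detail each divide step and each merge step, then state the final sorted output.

Merge sort trace:

Split: [2, 16, 2, 15, 17, 30] -> [2, 16, 2] and [15, 17, 30]
  Split: [2, 16, 2] -> [2] and [16, 2]
    Split: [16, 2] -> [16] and [2]
    Merge: [16] + [2] -> [2, 16]
  Merge: [2] + [2, 16] -> [2, 2, 16]
  Split: [15, 17, 30] -> [15] and [17, 30]
    Split: [17, 30] -> [17] and [30]
    Merge: [17] + [30] -> [17, 30]
  Merge: [15] + [17, 30] -> [15, 17, 30]
Merge: [2, 2, 16] + [15, 17, 30] -> [2, 2, 15, 16, 17, 30]

Final sorted array: [2, 2, 15, 16, 17, 30]

The merge sort proceeds by recursively splitting the array and merging sorted halves.
After all merges, the sorted array is [2, 2, 15, 16, 17, 30].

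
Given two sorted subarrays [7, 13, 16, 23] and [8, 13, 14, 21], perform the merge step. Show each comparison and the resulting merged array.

Merging process:

Compare 7 vs 8: take 7 from left. Merged: [7]
Compare 13 vs 8: take 8 from right. Merged: [7, 8]
Compare 13 vs 13: take 13 from left. Merged: [7, 8, 13]
Compare 16 vs 13: take 13 from right. Merged: [7, 8, 13, 13]
Compare 16 vs 14: take 14 from right. Merged: [7, 8, 13, 13, 14]
Compare 16 vs 21: take 16 from left. Merged: [7, 8, 13, 13, 14, 16]
Compare 23 vs 21: take 21 from right. Merged: [7, 8, 13, 13, 14, 16, 21]
Append remaining from left: [23]. Merged: [7, 8, 13, 13, 14, 16, 21, 23]

Final merged array: [7, 8, 13, 13, 14, 16, 21, 23]
Total comparisons: 7

The merged array is [7, 8, 13, 13, 14, 16, 21, 23], requiring 7 comparisons. The merge step runs in O(n) time where n is the total number of elements.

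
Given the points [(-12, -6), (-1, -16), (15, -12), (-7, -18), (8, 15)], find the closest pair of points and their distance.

Computing all pairwise distances among 5 points:

d((-12, -6), (-1, -16)) = 14.8661
d((-12, -6), (15, -12)) = 27.6586
d((-12, -6), (-7, -18)) = 13.0
d((-12, -6), (8, 15)) = 29.0
d((-1, -16), (15, -12)) = 16.4924
d((-1, -16), (-7, -18)) = 6.3246 <-- minimum
d((-1, -16), (8, 15)) = 32.28
d((15, -12), (-7, -18)) = 22.8035
d((15, -12), (8, 15)) = 27.8927
d((-7, -18), (8, 15)) = 36.2491

Closest pair: (-1, -16) and (-7, -18) with distance 6.3246

The closest pair is (-1, -16) and (-7, -18) with Euclidean distance 6.3246. For 5 points, brute-force pairwise comparison is shown above. For large n, the divide-and-conquer algorithm (sort by x, recurse on halves, check the dividing strip) achieves O(n log n).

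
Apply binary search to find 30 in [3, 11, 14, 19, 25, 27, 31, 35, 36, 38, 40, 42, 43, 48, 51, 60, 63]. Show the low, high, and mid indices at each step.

Binary search for 30 in [3, 11, 14, 19, 25, 27, 31, 35, 36, 38, 40, 42, 43, 48, 51, 60, 63]:

lo=0, hi=16, mid=8, arr[mid]=36 -> 36 > 30, search left half
lo=0, hi=7, mid=3, arr[mid]=19 -> 19 < 30, search right half
lo=4, hi=7, mid=5, arr[mid]=27 -> 27 < 30, search right half
lo=6, hi=7, mid=6, arr[mid]=31 -> 31 > 30, search left half
lo=6 > hi=5, target 30 not found

Binary search determines that 30 is not in the array after 4 comparisons. The search space was exhausted without finding the target.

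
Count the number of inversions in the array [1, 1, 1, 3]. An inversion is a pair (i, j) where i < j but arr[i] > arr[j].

Finding inversions in [1, 1, 1, 3]:


Total inversions: 0

The array has 0 inversions. It is already sorted.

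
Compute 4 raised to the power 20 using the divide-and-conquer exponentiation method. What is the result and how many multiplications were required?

Computing 4^20 by squaring (build up from 4^1; each line after the first costs one multiplication):

4^1 = 4
4^2 = (4^1)^2 = 4^2 = 16
4^4 = (4^2)^2 = 16^2 = 256
4^5 = 4 * 4^4 = 4 * 256 = 1024
4^10 = (4^5)^2 = 1024^2 = 1048576
4^20 = (4^10)^2 = 1048576^2 = 1099511627776

Result: 1099511627776
Multiplications needed: 5 (5 lines after 4^1)

4^20 = 1099511627776. Using exponentiation by squaring, this requires 5 multiplications. The key idea: if the exponent is even, square the half-power; if odd, multiply by the base once.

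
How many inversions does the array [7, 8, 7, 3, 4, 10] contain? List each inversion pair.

Finding inversions in [7, 8, 7, 3, 4, 10]:

(0, 3): arr[0]=7 > arr[3]=3
(0, 4): arr[0]=7 > arr[4]=4
(1, 2): arr[1]=8 > arr[2]=7
(1, 3): arr[1]=8 > arr[3]=3
(1, 4): arr[1]=8 > arr[4]=4
(2, 3): arr[2]=7 > arr[3]=3
(2, 4): arr[2]=7 > arr[4]=4

Total inversions: 7

The array has 7 inversion(s): (0,3), (0,4), (1,2), (1,3), (1,4), (2,3), (2,4). Each pair (i,j) satisfies i < j and arr[i] > arr[j].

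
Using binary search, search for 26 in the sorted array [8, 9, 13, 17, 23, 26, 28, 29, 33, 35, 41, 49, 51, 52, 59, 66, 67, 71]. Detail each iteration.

Binary search for 26 in [8, 9, 13, 17, 23, 26, 28, 29, 33, 35, 41, 49, 51, 52, 59, 66, 67, 71]:

lo=0, hi=17, mid=8, arr[mid]=33 -> 33 > 26, search left half
lo=0, hi=7, mid=3, arr[mid]=17 -> 17 < 26, search right half
lo=4, hi=7, mid=5, arr[mid]=26 -> Found target at index 5!

Binary search finds 26 at index 5 after 3 comparisons. The search repeatedly halves the search space by comparing with the middle element.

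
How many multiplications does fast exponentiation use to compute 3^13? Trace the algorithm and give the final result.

Computing 3^13 by squaring (build up from 3^1; each line after the first costs one multiplication):

3^1 = 3
3^2 = (3^1)^2 = 3^2 = 9
3^3 = 3 * 3^2 = 3 * 9 = 27
3^6 = (3^3)^2 = 27^2 = 729
3^12 = (3^6)^2 = 729^2 = 531441
3^13 = 3 * 3^12 = 3 * 531441 = 1594323

Result: 1594323
Multiplications needed: 5 (5 lines after 3^1)

3^13 = 1594323. Using exponentiation by squaring, this requires 5 multiplications. The key idea: if the exponent is even, square the half-power; if odd, multiply by the base once.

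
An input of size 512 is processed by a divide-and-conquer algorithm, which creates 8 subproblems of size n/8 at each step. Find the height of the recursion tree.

For divide and conquer with division factor 8:

Problem sizes at each level:
Level 0: 512
Level 1: 64
Level 2: 8
Level 3: 1

The root is level 0 and the size-1 base case is level 3 (the tree spans levels 0 through 3, i.e. 4 levels counting the root), so the depth is the number of divisions: log_8(512) = 3

The recursion tree depth is log_8(512) = 3. At each level, the problem size is divided by 8, so it takes 3 divisions to reduce to a base case of size 1. The algorithm makes 8 recursive calls at each level.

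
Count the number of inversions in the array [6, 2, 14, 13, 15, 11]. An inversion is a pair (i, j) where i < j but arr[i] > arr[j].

Finding inversions in [6, 2, 14, 13, 15, 11]:

(0, 1): arr[0]=6 > arr[1]=2
(2, 3): arr[2]=14 > arr[3]=13
(2, 5): arr[2]=14 > arr[5]=11
(3, 5): arr[3]=13 > arr[5]=11
(4, 5): arr[4]=15 > arr[5]=11

Total inversions: 5

The array has 5 inversion(s): (0,1), (2,3), (2,5), (3,5), (4,5). Each pair (i,j) satisfies i < j and arr[i] > arr[j].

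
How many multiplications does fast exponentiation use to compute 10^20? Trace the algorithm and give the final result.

Computing 10^20 by squaring (build up from 10^1; each line after the first costs one multiplication):

10^1 = 10
10^2 = (10^1)^2 = 10^2 = 100
10^4 = (10^2)^2 = 100^2 = 10000
10^5 = 10 * 10^4 = 10 * 10000 = 100000
10^10 = (10^5)^2 = 100000^2 = 10000000000
10^20 = (10^10)^2 = 10000000000^2 = 100000000000000000000

Result: 100000000000000000000
Multiplications needed: 5 (5 lines after 10^1)

10^20 = 100000000000000000000. Using exponentiation by squaring, this requires 5 multiplications. The key idea: if the exponent is even, square the half-power; if odd, multiply by the base once.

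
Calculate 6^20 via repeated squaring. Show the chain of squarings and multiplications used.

Computing 6^20 by squaring (build up from 6^1; each line after the first costs one multiplication):

6^1 = 6
6^2 = (6^1)^2 = 6^2 = 36
6^4 = (6^2)^2 = 36^2 = 1296
6^5 = 6 * 6^4 = 6 * 1296 = 7776
6^10 = (6^5)^2 = 7776^2 = 60466176
6^20 = (6^10)^2 = 60466176^2 = 3656158440062976

Result: 3656158440062976
Multiplications needed: 5 (5 lines after 6^1)

6^20 = 3656158440062976. Using exponentiation by squaring, this requires 5 multiplications. The key idea: if the exponent is even, square the half-power; if odd, multiply by the base once.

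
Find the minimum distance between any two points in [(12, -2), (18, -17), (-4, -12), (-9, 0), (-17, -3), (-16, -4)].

Computing all pairwise distances among 6 points:

d((12, -2), (18, -17)) = 16.1555
d((12, -2), (-4, -12)) = 18.868
d((12, -2), (-9, 0)) = 21.095
d((12, -2), (-17, -3)) = 29.0172
d((12, -2), (-16, -4)) = 28.0713
d((18, -17), (-4, -12)) = 22.561
d((18, -17), (-9, 0)) = 31.9061
d((18, -17), (-17, -3)) = 37.6962
d((18, -17), (-16, -4)) = 36.4005
d((-4, -12), (-9, 0)) = 13.0
d((-4, -12), (-17, -3)) = 15.8114
d((-4, -12), (-16, -4)) = 14.4222
d((-9, 0), (-17, -3)) = 8.544
d((-9, 0), (-16, -4)) = 8.0623
d((-17, -3), (-16, -4)) = 1.4142 <-- minimum

Closest pair: (-17, -3) and (-16, -4) with distance 1.4142

The closest pair is (-17, -3) and (-16, -4) with Euclidean distance 1.4142. For 6 points, brute-force pairwise comparison is shown above. For large n, the divide-and-conquer algorithm (sort by x, recurse on halves, check the dividing strip) achieves O(n log n).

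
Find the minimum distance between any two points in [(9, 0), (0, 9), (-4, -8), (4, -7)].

Computing all pairwise distances among 4 points:

d((9, 0), (0, 9)) = 12.7279
d((9, 0), (-4, -8)) = 15.2643
d((9, 0), (4, -7)) = 8.6023
d((0, 9), (-4, -8)) = 17.4642
d((0, 9), (4, -7)) = 16.4924
d((-4, -8), (4, -7)) = 8.0623 <-- minimum

Closest pair: (-4, -8) and (4, -7) with distance 8.0623

The closest pair is (-4, -8) and (4, -7) with Euclidean distance 8.0623. For 4 points, brute-force pairwise comparison is shown above. For large n, the divide-and-conquer algorithm (sort by x, recurse on halves, check the dividing strip) achieves O(n log n).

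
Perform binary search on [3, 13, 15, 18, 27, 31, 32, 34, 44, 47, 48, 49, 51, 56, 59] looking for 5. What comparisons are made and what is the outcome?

Binary search for 5 in [3, 13, 15, 18, 27, 31, 32, 34, 44, 47, 48, 49, 51, 56, 59]:

lo=0, hi=14, mid=7, arr[mid]=34 -> 34 > 5, search left half
lo=0, hi=6, mid=3, arr[mid]=18 -> 18 > 5, search left half
lo=0, hi=2, mid=1, arr[mid]=13 -> 13 > 5, search left half
lo=0, hi=0, mid=0, arr[mid]=3 -> 3 < 5, search right half
lo=1 > hi=0, target 5 not found

Binary search determines that 5 is not in the array after 4 comparisons. The search space was exhausted without finding the target.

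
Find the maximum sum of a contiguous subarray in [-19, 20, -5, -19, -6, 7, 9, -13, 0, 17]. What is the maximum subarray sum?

Using Kadane's algorithm on [-19, 20, -5, -19, -6, 7, 9, -13, 0, 17]:

Scanning through the array:
Position 1 (value 20): max_ending_here = 20, max_so_far = 20
Position 2 (value -5): max_ending_here = 15, max_so_far = 20
Position 3 (value -19): max_ending_here = -4, max_so_far = 20
Position 4 (value -6): max_ending_here = -6, max_so_far = 20
Position 5 (value 7): max_ending_here = 7, max_so_far = 20
Position 6 (value 9): max_ending_here = 16, max_so_far = 20
Position 7 (value -13): max_ending_here = 3, max_so_far = 20
Position 8 (value 0): max_ending_here = 3, max_so_far = 20
Position 9 (value 17): max_ending_here = 20, max_so_far = 20

Maximum subarray: [20]
Maximum sum: 20

The maximum subarray is [20] with sum 20. This subarray runs from index 1 to index 1.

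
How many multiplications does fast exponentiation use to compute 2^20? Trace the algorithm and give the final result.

Computing 2^20 by squaring (build up from 2^1; each line after the first costs one multiplication):

2^1 = 2
2^2 = (2^1)^2 = 2^2 = 4
2^4 = (2^2)^2 = 4^2 = 16
2^5 = 2 * 2^4 = 2 * 16 = 32
2^10 = (2^5)^2 = 32^2 = 1024
2^20 = (2^10)^2 = 1024^2 = 1048576

Result: 1048576
Multiplications needed: 5 (5 lines after 2^1)

2^20 = 1048576. Using exponentiation by squaring, this requires 5 multiplications. The key idea: if the exponent is even, square the half-power; if odd, multiply by the base once.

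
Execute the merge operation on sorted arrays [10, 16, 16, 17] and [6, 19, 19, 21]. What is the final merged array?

Merging process:

Compare 10 vs 6: take 6 from right. Merged: [6]
Compare 10 vs 19: take 10 from left. Merged: [6, 10]
Compare 16 vs 19: take 16 from left. Merged: [6, 10, 16]
Compare 16 vs 19: take 16 from left. Merged: [6, 10, 16, 16]
Compare 17 vs 19: take 17 from left. Merged: [6, 10, 16, 16, 17]
Append remaining from right: [19, 19, 21]. Merged: [6, 10, 16, 16, 17, 19, 19, 21]

Final merged array: [6, 10, 16, 16, 17, 19, 19, 21]
Total comparisons: 5

The merged array is [6, 10, 16, 16, 17, 19, 19, 21], requiring 5 comparisons. The merge step runs in O(n) time where n is the total number of elements.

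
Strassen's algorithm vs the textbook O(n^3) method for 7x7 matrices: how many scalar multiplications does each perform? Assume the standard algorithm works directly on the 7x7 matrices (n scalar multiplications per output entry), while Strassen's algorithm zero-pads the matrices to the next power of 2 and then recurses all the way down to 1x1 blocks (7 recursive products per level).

Matrix multiplication for 7x7 matrices:

Strassen's algorithm requires power-of-2 dimensions. Pad 7x7 to 8x8 (next power of 2).

Standard algorithm: 7^3 = 343 multiplications
Strassen's algorithm: 7^(log2(8)) = 7^3 = 343 multiplications
Savings: 343 - 343 = 0 multiplications

Standard: 343 multiplications (7^3). Strassen: 343 multiplications (7^3, after padding to 8x8). Strassen reduces 8 recursive multiplications to 7 at each level.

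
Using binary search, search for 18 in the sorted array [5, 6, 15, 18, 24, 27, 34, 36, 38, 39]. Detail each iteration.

Binary search for 18 in [5, 6, 15, 18, 24, 27, 34, 36, 38, 39]:

lo=0, hi=9, mid=4, arr[mid]=24 -> 24 > 18, search left half
lo=0, hi=3, mid=1, arr[mid]=6 -> 6 < 18, search right half
lo=2, hi=3, mid=2, arr[mid]=15 -> 15 < 18, search right half
lo=3, hi=3, mid=3, arr[mid]=18 -> Found target at index 3!

Binary search finds 18 at index 3 after 4 comparisons. The search repeatedly halves the search space by comparing with the middle element.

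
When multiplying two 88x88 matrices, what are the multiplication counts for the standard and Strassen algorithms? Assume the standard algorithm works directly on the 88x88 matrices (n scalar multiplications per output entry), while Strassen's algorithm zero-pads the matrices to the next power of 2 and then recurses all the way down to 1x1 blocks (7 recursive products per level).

Matrix multiplication for 88x88 matrices:

Strassen's algorithm requires power-of-2 dimensions. Pad 88x88 to 128x128 (next power of 2).

Standard algorithm: 88^3 = 681472 multiplications
Strassen's algorithm: 7^(log2(128)) = 7^7 = 823543 multiplications
Difference: 681472 - 823543 = -142071 (Strassen uses MORE here due to padding overhead — for small or just-over-power-of-2 n, padding can outweigh the per-level savings)

Standard: 681472 multiplications (88^3). Strassen: 823543 multiplications (7^7, after padding to 128x128). Strassen reduces 8 recursive multiplications to 7 at each level.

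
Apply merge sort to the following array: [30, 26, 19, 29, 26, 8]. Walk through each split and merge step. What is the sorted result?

Merge sort trace:

Split: [30, 26, 19, 29, 26, 8] -> [30, 26, 19] and [29, 26, 8]
  Split: [30, 26, 19] -> [30] and [26, 19]
    Split: [26, 19] -> [26] and [19]
    Merge: [26] + [19] -> [19, 26]
  Merge: [30] + [19, 26] -> [19, 26, 30]
  Split: [29, 26, 8] -> [29] and [26, 8]
    Split: [26, 8] -> [26] and [8]
    Merge: [26] + [8] -> [8, 26]
  Merge: [29] + [8, 26] -> [8, 26, 29]
Merge: [19, 26, 30] + [8, 26, 29] -> [8, 19, 26, 26, 29, 30]

Final sorted array: [8, 19, 26, 26, 29, 30]

The merge sort proceeds by recursively splitting the array and merging sorted halves.
After all merges, the sorted array is [8, 19, 26, 26, 29, 30].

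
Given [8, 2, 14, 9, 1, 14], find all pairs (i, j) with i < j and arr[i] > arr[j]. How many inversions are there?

Finding inversions in [8, 2, 14, 9, 1, 14]:

(0, 1): arr[0]=8 > arr[1]=2
(0, 4): arr[0]=8 > arr[4]=1
(1, 4): arr[1]=2 > arr[4]=1
(2, 3): arr[2]=14 > arr[3]=9
(2, 4): arr[2]=14 > arr[4]=1
(3, 4): arr[3]=9 > arr[4]=1

Total inversions: 6

The array has 6 inversion(s): (0,1), (0,4), (1,4), (2,3), (2,4), (3,4). Each pair (i,j) satisfies i < j and arr[i] > arr[j].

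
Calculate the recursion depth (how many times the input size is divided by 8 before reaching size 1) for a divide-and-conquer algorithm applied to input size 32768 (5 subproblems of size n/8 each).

For divide and conquer with division factor 8:

Problem sizes at each level:
Level 0: 32768
Level 1: 4096
Level 2: 512
Level 3: 64
Level 4: 8
Level 5: 1

The root is level 0 and the size-1 base case is level 5 (the tree spans levels 0 through 5, i.e. 6 levels counting the root), so the depth is the number of divisions: log_8(32768) = 5

The recursion tree depth is log_8(32768) = 5. At each level, the problem size is divided by 8, so it takes 5 divisions to reduce to a base case of size 1. The algorithm makes 5 recursive calls at each level.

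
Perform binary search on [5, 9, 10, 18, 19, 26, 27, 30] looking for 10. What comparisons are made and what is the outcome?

Binary search for 10 in [5, 9, 10, 18, 19, 26, 27, 30]:

lo=0, hi=7, mid=3, arr[mid]=18 -> 18 > 10, search left half
lo=0, hi=2, mid=1, arr[mid]=9 -> 9 < 10, search right half
lo=2, hi=2, mid=2, arr[mid]=10 -> Found target at index 2!

Binary search finds 10 at index 2 after 3 comparisons. The search repeatedly halves the search space by comparing with the middle element.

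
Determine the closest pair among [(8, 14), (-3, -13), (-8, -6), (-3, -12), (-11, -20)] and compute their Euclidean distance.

Computing all pairwise distances among 5 points:

d((8, 14), (-3, -13)) = 29.1548
d((8, 14), (-8, -6)) = 25.6125
d((8, 14), (-3, -12)) = 28.2312
d((8, 14), (-11, -20)) = 38.9487
d((-3, -13), (-8, -6)) = 8.6023
d((-3, -13), (-3, -12)) = 1.0 <-- minimum
d((-3, -13), (-11, -20)) = 10.6301
d((-8, -6), (-3, -12)) = 7.8102
d((-8, -6), (-11, -20)) = 14.3178
d((-3, -12), (-11, -20)) = 11.3137

Closest pair: (-3, -13) and (-3, -12) with distance 1.0

The closest pair is (-3, -13) and (-3, -12) with Euclidean distance 1.0. For 5 points, brute-force pairwise comparison is shown above. For large n, the divide-and-conquer algorithm (sort by x, recurse on halves, check the dividing strip) achieves O(n log n).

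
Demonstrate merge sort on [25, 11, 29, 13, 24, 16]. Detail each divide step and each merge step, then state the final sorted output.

Merge sort trace:

Split: [25, 11, 29, 13, 24, 16] -> [25, 11, 29] and [13, 24, 16]
  Split: [25, 11, 29] -> [25] and [11, 29]
    Split: [11, 29] -> [11] and [29]
    Merge: [11] + [29] -> [11, 29]
  Merge: [25] + [11, 29] -> [11, 25, 29]
  Split: [13, 24, 16] -> [13] and [24, 16]
    Split: [24, 16] -> [24] and [16]
    Merge: [24] + [16] -> [16, 24]
  Merge: [13] + [16, 24] -> [13, 16, 24]
Merge: [11, 25, 29] + [13, 16, 24] -> [11, 13, 16, 24, 25, 29]

Final sorted array: [11, 13, 16, 24, 25, 29]

The merge sort proceeds by recursively splitting the array and merging sorted halves.
After all merges, the sorted array is [11, 13, 16, 24, 25, 29].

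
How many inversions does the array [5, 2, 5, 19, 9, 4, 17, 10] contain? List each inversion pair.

Finding inversions in [5, 2, 5, 19, 9, 4, 17, 10]:

(0, 1): arr[0]=5 > arr[1]=2
(0, 5): arr[0]=5 > arr[5]=4
(2, 5): arr[2]=5 > arr[5]=4
(3, 4): arr[3]=19 > arr[4]=9
(3, 5): arr[3]=19 > arr[5]=4
(3, 6): arr[3]=19 > arr[6]=17
(3, 7): arr[3]=19 > arr[7]=10
(4, 5): arr[4]=9 > arr[5]=4
(6, 7): arr[6]=17 > arr[7]=10

Total inversions: 9

The array has 9 inversion(s): (0,1), (0,5), (2,5), (3,4), (3,5), (3,6), (3,7), (4,5), (6,7). Each pair (i,j) satisfies i < j and arr[i] > arr[j].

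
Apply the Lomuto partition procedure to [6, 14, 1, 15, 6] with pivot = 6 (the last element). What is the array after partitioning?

Lomuto partition with pivot = 6:

Initial array: [6, 14, 1, 15, 6]

arr[0]=6 <= 6: swap with position 0, array becomes [6, 14, 1, 15, 6]
arr[1]=14 > 6: no swap
arr[2]=1 <= 6: swap with position 1, array becomes [6, 1, 14, 15, 6]
arr[3]=15 > 6: no swap

Place pivot at position 2: [6, 1, 6, 15, 14]
Pivot position: 2

After partitioning with pivot 6, the array becomes [6, 1, 6, 15, 14]. The pivot is placed at index 2. All elements to the left of the pivot are <= 6, and all elements to the right are > 6.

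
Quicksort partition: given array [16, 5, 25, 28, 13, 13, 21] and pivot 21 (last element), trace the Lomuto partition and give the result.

Lomuto partition with pivot = 21:

Initial array: [16, 5, 25, 28, 13, 13, 21]

arr[0]=16 <= 21: swap with position 0, array becomes [16, 5, 25, 28, 13, 13, 21]
arr[1]=5 <= 21: swap with position 1, array becomes [16, 5, 25, 28, 13, 13, 21]
arr[2]=25 > 21: no swap
arr[3]=28 > 21: no swap
arr[4]=13 <= 21: swap with position 2, array becomes [16, 5, 13, 28, 25, 13, 21]
arr[5]=13 <= 21: swap with position 3, array becomes [16, 5, 13, 13, 25, 28, 21]

Place pivot at position 4: [16, 5, 13, 13, 21, 28, 25]
Pivot position: 4

After partitioning with pivot 21, the array becomes [16, 5, 13, 13, 21, 28, 25]. The pivot is placed at index 4. All elements to the left of the pivot are <= 21, and all elements to the right are > 21.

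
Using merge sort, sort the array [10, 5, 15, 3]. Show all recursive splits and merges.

Merge sort trace:

Split: [10, 5, 15, 3] -> [10, 5] and [15, 3]
  Split: [10, 5] -> [10] and [5]
  Merge: [10] + [5] -> [5, 10]
  Split: [15, 3] -> [15] and [3]
  Merge: [15] + [3] -> [3, 15]
Merge: [5, 10] + [3, 15] -> [3, 5, 10, 15]

Final sorted array: [3, 5, 10, 15]

The merge sort proceeds by recursively splitting the array and merging sorted halves.
After all merges, the sorted array is [3, 5, 10, 15].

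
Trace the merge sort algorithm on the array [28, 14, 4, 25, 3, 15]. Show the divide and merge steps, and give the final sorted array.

Merge sort trace:

Split: [28, 14, 4, 25, 3, 15] -> [28, 14, 4] and [25, 3, 15]
  Split: [28, 14, 4] -> [28] and [14, 4]
    Split: [14, 4] -> [14] and [4]
    Merge: [14] + [4] -> [4, 14]
  Merge: [28] + [4, 14] -> [4, 14, 28]
  Split: [25, 3, 15] -> [25] and [3, 15]
    Split: [3, 15] -> [3] and [15]
    Merge: [3] + [15] -> [3, 15]
  Merge: [25] + [3, 15] -> [3, 15, 25]
Merge: [4, 14, 28] + [3, 15, 25] -> [3, 4, 14, 15, 25, 28]

Final sorted array: [3, 4, 14, 15, 25, 28]

The merge sort proceeds by recursively splitting the array and merging sorted halves.
After all merges, the sorted array is [3, 4, 14, 15, 25, 28].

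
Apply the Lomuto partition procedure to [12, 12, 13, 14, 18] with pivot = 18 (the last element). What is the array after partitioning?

Lomuto partition with pivot = 18:

Initial array: [12, 12, 13, 14, 18]

arr[0]=12 <= 18: swap with position 0, array becomes [12, 12, 13, 14, 18]
arr[1]=12 <= 18: swap with position 1, array becomes [12, 12, 13, 14, 18]
arr[2]=13 <= 18: swap with position 2, array becomes [12, 12, 13, 14, 18]
arr[3]=14 <= 18: swap with position 3, array becomes [12, 12, 13, 14, 18]

Place pivot at position 4: [12, 12, 13, 14, 18]
Pivot position: 4

After partitioning with pivot 18, the array becomes [12, 12, 13, 14, 18]. The pivot is placed at index 4. All elements to the left of the pivot are <= 18, and all elements to the right are > 18.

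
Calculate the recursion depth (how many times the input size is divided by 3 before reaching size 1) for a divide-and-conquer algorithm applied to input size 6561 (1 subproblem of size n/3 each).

For divide and conquer with division factor 3:

Problem sizes at each level:
Level 0: 6561
Level 1: 2187
Level 2: 729
Level 3: 243
Level 4: 81
Level 5: 27
Level 6: 9
Level 7: 3
Level 8: 1

The root is level 0 and the size-1 base case is level 8 (the tree spans levels 0 through 8, i.e. 9 levels counting the root), so the depth is the number of divisions: log_3(6561) = 8

The recursion tree depth is log_3(6561) = 8. At each level, the problem size is divided by 3, so it takes 8 divisions to reduce to a base case of size 1. The algorithm makes 1 recursive call at each level.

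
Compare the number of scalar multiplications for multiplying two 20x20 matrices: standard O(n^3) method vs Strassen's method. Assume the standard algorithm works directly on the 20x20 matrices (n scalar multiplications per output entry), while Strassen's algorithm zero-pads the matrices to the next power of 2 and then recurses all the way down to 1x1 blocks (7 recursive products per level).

Matrix multiplication for 20x20 matrices:

Strassen's algorithm requires power-of-2 dimensions. Pad 20x20 to 32x32 (next power of 2).

Standard algorithm: 20^3 = 8000 multiplications
Strassen's algorithm: 7^(log2(32)) = 7^5 = 16807 multiplications
Difference: 8000 - 16807 = -8807 (Strassen uses MORE here due to padding overhead — for small or just-over-power-of-2 n, padding can outweigh the per-level savings)

Standard: 8000 multiplications (20^3). Strassen: 16807 multiplications (7^5, after padding to 32x32). Strassen reduces 8 recursive multiplications to 7 at each level.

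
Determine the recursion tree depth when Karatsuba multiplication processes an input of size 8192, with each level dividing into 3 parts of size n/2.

For divide and conquer with division factor 2:

Problem sizes at each level:
Level 0: 8192
Level 1: 4096
Level 2: 2048
Level 3: 1024
Level 4: 512
Level 5: 256
Level 6: 128
Level 7: 64
Level 8: 32
Level 9: 16
Level 10: 8
Level 11: 4
Level 12: 2
Level 13: 1

The root is level 0 and the size-1 base case is level 13 (the tree spans levels 0 through 13, i.e. 14 levels counting the root), so the depth is the number of divisions: log_2(8192) = 13

The recursion tree depth is log_2(8192) = 13. At each level, the problem size is divided by 2, so it takes 13 divisions to reduce to a base case of size 1. The algorithm makes 3 recursive calls at each level.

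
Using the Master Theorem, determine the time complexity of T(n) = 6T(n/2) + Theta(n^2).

Master Theorem for T(n) = 6T(n/2) + O(n^2):

a = 6, b = 2, c = 2
log_b(a) = log_2(6) = 2.5850

Case 1: c = 2 < log_2(6) = 2.5850
T(n) = O(n^(log_2 6))

For T(n) = 6T(n/2) + O(n^2): log_2(6) = 2.5850. This is Case 1 of the Master Theorem (c < log_b(a), work dominated by leaves), giving O(n^(log_2 6)).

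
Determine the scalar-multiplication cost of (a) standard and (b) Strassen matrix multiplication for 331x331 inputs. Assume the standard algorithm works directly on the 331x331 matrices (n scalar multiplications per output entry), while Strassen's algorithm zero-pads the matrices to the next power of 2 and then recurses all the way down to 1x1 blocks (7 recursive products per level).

Matrix multiplication for 331x331 matrices:

Strassen's algorithm requires power-of-2 dimensions. Pad 331x331 to 512x512 (next power of 2).

Standard algorithm: 331^3 = 36264691 multiplications
Strassen's algorithm: 7^(log2(512)) = 7^9 = 40353607 multiplications
Difference: 36264691 - 40353607 = -4088916 (Strassen uses MORE here due to padding overhead — for small or just-over-power-of-2 n, padding can outweigh the per-level savings)

Standard: 36264691 multiplications (331^3). Strassen: 40353607 multiplications (7^9, after padding to 512x512). Strassen reduces 8 recursive multiplications to 7 at each level.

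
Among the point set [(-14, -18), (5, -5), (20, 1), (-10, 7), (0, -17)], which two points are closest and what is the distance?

Computing all pairwise distances among 5 points:

d((-14, -18), (5, -5)) = 23.0217
d((-14, -18), (20, 1)) = 38.9487
d((-14, -18), (-10, 7)) = 25.318
d((-14, -18), (0, -17)) = 14.0357
d((5, -5), (20, 1)) = 16.1555
d((5, -5), (-10, 7)) = 19.2094
d((5, -5), (0, -17)) = 13.0 <-- minimum
d((20, 1), (-10, 7)) = 30.5941
d((20, 1), (0, -17)) = 26.9072
d((-10, 7), (0, -17)) = 26.0

Closest pair: (5, -5) and (0, -17) with distance 13.0

The closest pair is (5, -5) and (0, -17) with Euclidean distance 13.0. For 5 points, brute-force pairwise comparison is shown above. For large n, the divide-and-conquer algorithm (sort by x, recurse on halves, check the dividing strip) achieves O(n log n).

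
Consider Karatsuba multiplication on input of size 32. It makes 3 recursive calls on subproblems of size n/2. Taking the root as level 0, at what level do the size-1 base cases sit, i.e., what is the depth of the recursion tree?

For divide and conquer with division factor 2:

Problem sizes at each level:
Level 0: 32
Level 1: 16
Level 2: 8
Level 3: 4
Level 4: 2
Level 5: 1

The root is level 0 and the size-1 base case is level 5 (the tree spans levels 0 through 5, i.e. 6 levels counting the root), so the depth is the number of divisions: log_2(32) = 5

The recursion tree depth is log_2(32) = 5. At each level, the problem size is divided by 2, so it takes 5 divisions to reduce to a base case of size 1. The algorithm makes 3 recursive calls at each level.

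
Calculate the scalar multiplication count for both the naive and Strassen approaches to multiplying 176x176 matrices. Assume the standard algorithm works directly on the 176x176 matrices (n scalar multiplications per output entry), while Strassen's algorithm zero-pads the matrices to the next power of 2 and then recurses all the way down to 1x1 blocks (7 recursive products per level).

Matrix multiplication for 176x176 matrices:

Strassen's algorithm requires power-of-2 dimensions. Pad 176x176 to 256x256 (next power of 2).

Standard algorithm: 176^3 = 5451776 multiplications
Strassen's algorithm: 7^(log2(256)) = 7^8 = 5764801 multiplications
Difference: 5451776 - 5764801 = -313025 (Strassen uses MORE here due to padding overhead — for small or just-over-power-of-2 n, padding can outweigh the per-level savings)

Standard: 5451776 multiplications (176^3). Strassen: 5764801 multiplications (7^8, after padding to 256x256). Strassen reduces 8 recursive multiplications to 7 at each level.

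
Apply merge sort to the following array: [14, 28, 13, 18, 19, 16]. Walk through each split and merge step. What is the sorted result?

Merge sort trace:

Split: [14, 28, 13, 18, 19, 16] -> [14, 28, 13] and [18, 19, 16]
  Split: [14, 28, 13] -> [14] and [28, 13]
    Split: [28, 13] -> [28] and [13]
    Merge: [28] + [13] -> [13, 28]
  Merge: [14] + [13, 28] -> [13, 14, 28]
  Split: [18, 19, 16] -> [18] and [19, 16]
    Split: [19, 16] -> [19] and [16]
    Merge: [19] + [16] -> [16, 19]
  Merge: [18] + [16, 19] -> [16, 18, 19]
Merge: [13, 14, 28] + [16, 18, 19] -> [13, 14, 16, 18, 19, 28]

Final sorted array: [13, 14, 16, 18, 19, 28]

The merge sort proceeds by recursively splitting the array and merging sorted halves.
After all merges, the sorted array is [13, 14, 16, 18, 19, 28].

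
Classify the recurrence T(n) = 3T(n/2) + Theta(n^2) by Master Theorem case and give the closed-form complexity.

Master Theorem for T(n) = 3T(n/2) + O(n^2):

a = 3, b = 2, c = 2
log_b(a) = log_2(3) = 1.5850

Case 3: c = 2 > log_2(3) = 1.5850
T(n) = O(n^2) = O(n^2)

For T(n) = 3T(n/2) + O(n^2): log_2(3) = 1.5850. This is Case 3 of the Master Theorem (c > log_b(a), work dominated by root), giving O(n^2).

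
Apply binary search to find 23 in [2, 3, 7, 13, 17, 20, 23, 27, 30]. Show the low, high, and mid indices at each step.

Binary search for 23 in [2, 3, 7, 13, 17, 20, 23, 27, 30]:

lo=0, hi=8, mid=4, arr[mid]=17 -> 17 < 23, search right half
lo=5, hi=8, mid=6, arr[mid]=23 -> Found target at index 6!

Binary search finds 23 at index 6 after 2 comparisons. The search repeatedly halves the search space by comparing with the middle element.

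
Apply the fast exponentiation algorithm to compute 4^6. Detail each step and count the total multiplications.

Computing 4^6 by squaring (build up from 4^1; each line after the first costs one multiplication):

4^1 = 4
4^2 = (4^1)^2 = 4^2 = 16
4^3 = 4 * 4^2 = 4 * 16 = 64
4^6 = (4^3)^2 = 64^2 = 4096

Result: 4096
Multiplications needed: 3 (3 lines after 4^1)

4^6 = 4096. Using exponentiation by squaring, this requires 3 multiplications. The key idea: if the exponent is even, square the half-power; if odd, multiply by the base once.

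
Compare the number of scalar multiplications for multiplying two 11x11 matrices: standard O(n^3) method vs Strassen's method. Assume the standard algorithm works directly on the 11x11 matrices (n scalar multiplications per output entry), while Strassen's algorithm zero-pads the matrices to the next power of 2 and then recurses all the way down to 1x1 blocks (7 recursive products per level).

Matrix multiplication for 11x11 matrices:

Strassen's algorithm requires power-of-2 dimensions. Pad 11x11 to 16x16 (next power of 2).

Standard algorithm: 11^3 = 1331 multiplications
Strassen's algorithm: 7^(log2(16)) = 7^4 = 2401 multiplications
Difference: 1331 - 2401 = -1070 (Strassen uses MORE here due to padding overhead — for small or just-over-power-of-2 n, padding can outweigh the per-level savings)

Standard: 1331 multiplications (11^3). Strassen: 2401 multiplications (7^4, after padding to 16x16). Strassen reduces 8 recursive multiplications to 7 at each level.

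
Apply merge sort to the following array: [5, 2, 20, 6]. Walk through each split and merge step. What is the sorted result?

Merge sort trace:

Split: [5, 2, 20, 6] -> [5, 2] and [20, 6]
  Split: [5, 2] -> [5] and [2]
  Merge: [5] + [2] -> [2, 5]
  Split: [20, 6] -> [20] and [6]
  Merge: [20] + [6] -> [6, 20]
Merge: [2, 5] + [6, 20] -> [2, 5, 6, 20]

Final sorted array: [2, 5, 6, 20]

The merge sort proceeds by recursively splitting the array and merging sorted halves.
After all merges, the sorted array is [2, 5, 6, 20].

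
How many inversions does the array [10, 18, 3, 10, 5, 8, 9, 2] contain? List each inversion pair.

Finding inversions in [10, 18, 3, 10, 5, 8, 9, 2]:

(0, 2): arr[0]=10 > arr[2]=3
(0, 4): arr[0]=10 > arr[4]=5
(0, 5): arr[0]=10 > arr[5]=8
(0, 6): arr[0]=10 > arr[6]=9
(0, 7): arr[0]=10 > arr[7]=2
(1, 2): arr[1]=18 > arr[2]=3
(1, 3): arr[1]=18 > arr[3]=10
(1, 4): arr[1]=18 > arr[4]=5
(1, 5): arr[1]=18 > arr[5]=8
(1, 6): arr[1]=18 > arr[6]=9
(1, 7): arr[1]=18 > arr[7]=2
(2, 7): arr[2]=3 > arr[7]=2
(3, 4): arr[3]=10 > arr[4]=5
(3, 5): arr[3]=10 > arr[5]=8
(3, 6): arr[3]=10 > arr[6]=9
(3, 7): arr[3]=10 > arr[7]=2
(4, 7): arr[4]=5 > arr[7]=2
(5, 7): arr[5]=8 > arr[7]=2
(6, 7): arr[6]=9 > arr[7]=2

Total inversions: 19

The array has 19 inversion(s): (0,2), (0,4), (0,5), (0,6), (0,7), (1,2), (1,3), (1,4), (1,5), (1,6), (1,7), (2,7), (3,4), (3,5), (3,6), (3,7), (4,7), (5,7), (6,7). Each pair (i,j) satisfies i < j and arr[i] > arr[j].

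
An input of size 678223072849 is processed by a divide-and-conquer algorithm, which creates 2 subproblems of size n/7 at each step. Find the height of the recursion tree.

For divide and conquer with division factor 7:

Problem sizes at each level:
Level 0: 678223072849
Level 1: 96889010407
Level 2: 13841287201
Level 3: 1977326743
Level 4: 282475249
Level 5: 40353607
Level 6: 5764801
Level 7: 823543
Level 8: 117649
Level 9: 16807
Level 10: 2401
Level 11: 343
Level 12: 49
Level 13: 7
Level 14: 1

The root is level 0 and the size-1 base case is level 14 (the tree spans levels 0 through 14, i.e. 15 levels counting the root), so the depth is the number of divisions: log_7(678223072849) = 14

The recursion tree depth is log_7(678223072849) = 14. At each level, the problem size is divided by 7, so it takes 14 divisions to reduce to a base case of size 1. The algorithm makes 2 recursive calls at each level.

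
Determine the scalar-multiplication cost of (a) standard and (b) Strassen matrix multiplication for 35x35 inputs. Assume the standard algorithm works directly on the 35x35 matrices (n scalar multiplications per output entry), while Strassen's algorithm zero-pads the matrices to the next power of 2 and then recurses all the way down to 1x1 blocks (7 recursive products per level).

Matrix multiplication for 35x35 matrices:

Strassen's algorithm requires power-of-2 dimensions. Pad 35x35 to 64x64 (next power of 2).

Standard algorithm: 35^3 = 42875 multiplications
Strassen's algorithm: 7^(log2(64)) = 7^6 = 117649 multiplications
Difference: 42875 - 117649 = -74774 (Strassen uses MORE here due to padding overhead — for small or just-over-power-of-2 n, padding can outweigh the per-level savings)

Standard: 42875 multiplications (35^3). Strassen: 117649 multiplications (7^6, after padding to 64x64). Strassen reduces 8 recursive multiplications to 7 at each level.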